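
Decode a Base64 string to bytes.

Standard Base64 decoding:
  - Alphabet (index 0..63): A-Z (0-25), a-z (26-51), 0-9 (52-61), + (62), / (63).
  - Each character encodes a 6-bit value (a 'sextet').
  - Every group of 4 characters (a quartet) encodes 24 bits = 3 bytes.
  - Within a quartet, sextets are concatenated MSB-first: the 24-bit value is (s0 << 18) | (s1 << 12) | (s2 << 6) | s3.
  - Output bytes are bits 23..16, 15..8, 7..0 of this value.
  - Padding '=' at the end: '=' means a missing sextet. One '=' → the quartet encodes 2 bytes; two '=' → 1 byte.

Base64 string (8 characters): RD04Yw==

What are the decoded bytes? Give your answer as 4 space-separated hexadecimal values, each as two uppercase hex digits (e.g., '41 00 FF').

After char 0 ('R'=17): chars_in_quartet=1 acc=0x11 bytes_emitted=0
After char 1 ('D'=3): chars_in_quartet=2 acc=0x443 bytes_emitted=0
After char 2 ('0'=52): chars_in_quartet=3 acc=0x110F4 bytes_emitted=0
After char 3 ('4'=56): chars_in_quartet=4 acc=0x443D38 -> emit 44 3D 38, reset; bytes_emitted=3
After char 4 ('Y'=24): chars_in_quartet=1 acc=0x18 bytes_emitted=3
After char 5 ('w'=48): chars_in_quartet=2 acc=0x630 bytes_emitted=3
Padding '==': partial quartet acc=0x630 -> emit 63; bytes_emitted=4

Answer: 44 3D 38 63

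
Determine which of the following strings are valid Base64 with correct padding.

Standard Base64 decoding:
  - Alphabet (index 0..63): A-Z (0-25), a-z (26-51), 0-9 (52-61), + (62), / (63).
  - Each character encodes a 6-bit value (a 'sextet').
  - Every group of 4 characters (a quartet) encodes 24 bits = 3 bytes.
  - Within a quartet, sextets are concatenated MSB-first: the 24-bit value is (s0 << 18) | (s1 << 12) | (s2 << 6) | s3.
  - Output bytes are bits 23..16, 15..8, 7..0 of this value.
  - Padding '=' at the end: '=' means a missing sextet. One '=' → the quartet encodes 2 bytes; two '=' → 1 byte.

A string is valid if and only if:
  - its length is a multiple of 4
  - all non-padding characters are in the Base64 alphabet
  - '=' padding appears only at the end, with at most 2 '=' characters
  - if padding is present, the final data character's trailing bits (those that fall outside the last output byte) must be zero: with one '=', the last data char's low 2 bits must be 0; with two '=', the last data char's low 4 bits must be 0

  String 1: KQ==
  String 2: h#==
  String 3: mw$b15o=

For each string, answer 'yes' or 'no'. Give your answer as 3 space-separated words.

String 1: 'KQ==' → valid
String 2: 'h#==' → invalid (bad char(s): ['#'])
String 3: 'mw$b15o=' → invalid (bad char(s): ['$'])

Answer: yes no no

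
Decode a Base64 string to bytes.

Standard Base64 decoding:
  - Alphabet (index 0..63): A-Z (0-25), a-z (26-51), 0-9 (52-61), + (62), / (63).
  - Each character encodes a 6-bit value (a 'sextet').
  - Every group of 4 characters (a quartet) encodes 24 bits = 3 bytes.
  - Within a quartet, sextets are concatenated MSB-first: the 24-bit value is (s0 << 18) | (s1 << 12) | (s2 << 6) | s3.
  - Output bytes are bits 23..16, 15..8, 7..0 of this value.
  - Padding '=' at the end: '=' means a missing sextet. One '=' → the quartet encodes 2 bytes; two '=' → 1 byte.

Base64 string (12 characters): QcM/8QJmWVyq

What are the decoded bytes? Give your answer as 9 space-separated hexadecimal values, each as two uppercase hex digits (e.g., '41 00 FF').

After char 0 ('Q'=16): chars_in_quartet=1 acc=0x10 bytes_emitted=0
After char 1 ('c'=28): chars_in_quartet=2 acc=0x41C bytes_emitted=0
After char 2 ('M'=12): chars_in_quartet=3 acc=0x1070C bytes_emitted=0
After char 3 ('/'=63): chars_in_quartet=4 acc=0x41C33F -> emit 41 C3 3F, reset; bytes_emitted=3
After char 4 ('8'=60): chars_in_quartet=1 acc=0x3C bytes_emitted=3
After char 5 ('Q'=16): chars_in_quartet=2 acc=0xF10 bytes_emitted=3
After char 6 ('J'=9): chars_in_quartet=3 acc=0x3C409 bytes_emitted=3
After char 7 ('m'=38): chars_in_quartet=4 acc=0xF10266 -> emit F1 02 66, reset; bytes_emitted=6
After char 8 ('W'=22): chars_in_quartet=1 acc=0x16 bytes_emitted=6
After char 9 ('V'=21): chars_in_quartet=2 acc=0x595 bytes_emitted=6
After char 10 ('y'=50): chars_in_quartet=3 acc=0x16572 bytes_emitted=6
After char 11 ('q'=42): chars_in_quartet=4 acc=0x595CAA -> emit 59 5C AA, reset; bytes_emitted=9

Answer: 41 C3 3F F1 02 66 59 5C AA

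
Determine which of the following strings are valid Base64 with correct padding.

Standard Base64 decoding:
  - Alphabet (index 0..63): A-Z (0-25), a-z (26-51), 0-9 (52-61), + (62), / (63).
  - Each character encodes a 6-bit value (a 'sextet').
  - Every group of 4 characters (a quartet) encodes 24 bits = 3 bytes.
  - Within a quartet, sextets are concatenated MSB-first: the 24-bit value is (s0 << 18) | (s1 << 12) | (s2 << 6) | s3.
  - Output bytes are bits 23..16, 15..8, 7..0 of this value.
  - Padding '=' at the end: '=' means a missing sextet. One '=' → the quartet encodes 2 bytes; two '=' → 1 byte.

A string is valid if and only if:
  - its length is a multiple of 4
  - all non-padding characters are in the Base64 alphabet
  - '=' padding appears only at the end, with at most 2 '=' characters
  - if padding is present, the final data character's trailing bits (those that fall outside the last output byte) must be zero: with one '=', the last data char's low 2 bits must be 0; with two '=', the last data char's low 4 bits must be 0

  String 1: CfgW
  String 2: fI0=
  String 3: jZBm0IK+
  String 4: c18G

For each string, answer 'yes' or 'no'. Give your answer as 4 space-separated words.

String 1: 'CfgW' → valid
String 2: 'fI0=' → valid
String 3: 'jZBm0IK+' → valid
String 4: 'c18G' → valid

Answer: yes yes yes yes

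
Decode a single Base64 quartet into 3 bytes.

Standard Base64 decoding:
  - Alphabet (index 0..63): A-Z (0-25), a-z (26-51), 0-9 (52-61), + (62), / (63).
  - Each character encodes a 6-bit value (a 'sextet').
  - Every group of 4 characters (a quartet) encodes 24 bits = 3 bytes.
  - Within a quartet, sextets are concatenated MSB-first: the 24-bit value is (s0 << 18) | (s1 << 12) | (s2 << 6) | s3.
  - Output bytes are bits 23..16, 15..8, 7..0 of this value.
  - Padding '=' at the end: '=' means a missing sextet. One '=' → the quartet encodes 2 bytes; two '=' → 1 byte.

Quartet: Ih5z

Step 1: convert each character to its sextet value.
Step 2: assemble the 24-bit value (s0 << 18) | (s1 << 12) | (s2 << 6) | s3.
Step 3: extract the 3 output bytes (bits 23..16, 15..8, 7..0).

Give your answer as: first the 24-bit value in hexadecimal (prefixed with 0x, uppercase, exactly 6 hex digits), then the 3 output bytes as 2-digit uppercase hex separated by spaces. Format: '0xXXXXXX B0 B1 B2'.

Answer: 0x221E73 22 1E 73

Derivation:
Sextets: I=8, h=33, 5=57, z=51
24-bit: (8<<18) | (33<<12) | (57<<6) | 51
      = 0x200000 | 0x021000 | 0x000E40 | 0x000033
      = 0x221E73
Bytes: (v>>16)&0xFF=22, (v>>8)&0xFF=1E, v&0xFF=73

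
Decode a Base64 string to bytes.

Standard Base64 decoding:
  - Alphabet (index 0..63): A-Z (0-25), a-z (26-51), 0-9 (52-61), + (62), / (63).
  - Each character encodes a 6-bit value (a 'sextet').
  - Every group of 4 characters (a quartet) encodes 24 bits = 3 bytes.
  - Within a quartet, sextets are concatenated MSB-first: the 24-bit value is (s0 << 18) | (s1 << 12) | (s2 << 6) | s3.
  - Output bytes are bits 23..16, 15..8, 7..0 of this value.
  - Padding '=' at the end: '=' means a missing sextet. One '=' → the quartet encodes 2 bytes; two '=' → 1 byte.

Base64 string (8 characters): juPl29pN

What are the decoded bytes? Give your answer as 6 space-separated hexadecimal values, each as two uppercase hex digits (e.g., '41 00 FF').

Answer: 8E E3 E5 DB DA 4D

Derivation:
After char 0 ('j'=35): chars_in_quartet=1 acc=0x23 bytes_emitted=0
After char 1 ('u'=46): chars_in_quartet=2 acc=0x8EE bytes_emitted=0
After char 2 ('P'=15): chars_in_quartet=3 acc=0x23B8F bytes_emitted=0
After char 3 ('l'=37): chars_in_quartet=4 acc=0x8EE3E5 -> emit 8E E3 E5, reset; bytes_emitted=3
After char 4 ('2'=54): chars_in_quartet=1 acc=0x36 bytes_emitted=3
After char 5 ('9'=61): chars_in_quartet=2 acc=0xDBD bytes_emitted=3
After char 6 ('p'=41): chars_in_quartet=3 acc=0x36F69 bytes_emitted=3
After char 7 ('N'=13): chars_in_quartet=4 acc=0xDBDA4D -> emit DB DA 4D, reset; bytes_emitted=6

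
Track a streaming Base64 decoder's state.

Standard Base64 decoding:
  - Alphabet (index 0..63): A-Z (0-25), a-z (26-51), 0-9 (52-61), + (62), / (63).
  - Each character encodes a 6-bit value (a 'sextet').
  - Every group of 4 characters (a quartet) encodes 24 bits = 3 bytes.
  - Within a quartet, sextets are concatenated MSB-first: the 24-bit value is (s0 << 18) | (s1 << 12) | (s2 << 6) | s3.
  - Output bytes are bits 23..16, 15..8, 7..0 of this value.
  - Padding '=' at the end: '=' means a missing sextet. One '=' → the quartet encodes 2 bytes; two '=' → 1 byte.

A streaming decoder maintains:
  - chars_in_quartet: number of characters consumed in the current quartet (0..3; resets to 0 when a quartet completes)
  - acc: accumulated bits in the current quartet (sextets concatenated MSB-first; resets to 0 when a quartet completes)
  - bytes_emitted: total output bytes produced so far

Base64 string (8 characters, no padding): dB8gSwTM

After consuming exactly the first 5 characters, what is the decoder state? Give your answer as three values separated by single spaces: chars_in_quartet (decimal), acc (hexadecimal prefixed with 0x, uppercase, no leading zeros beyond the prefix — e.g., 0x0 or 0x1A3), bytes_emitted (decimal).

Answer: 1 0x12 3

Derivation:
After char 0 ('d'=29): chars_in_quartet=1 acc=0x1D bytes_emitted=0
After char 1 ('B'=1): chars_in_quartet=2 acc=0x741 bytes_emitted=0
After char 2 ('8'=60): chars_in_quartet=3 acc=0x1D07C bytes_emitted=0
After char 3 ('g'=32): chars_in_quartet=4 acc=0x741F20 -> emit 74 1F 20, reset; bytes_emitted=3
After char 4 ('S'=18): chars_in_quartet=1 acc=0x12 bytes_emitted=3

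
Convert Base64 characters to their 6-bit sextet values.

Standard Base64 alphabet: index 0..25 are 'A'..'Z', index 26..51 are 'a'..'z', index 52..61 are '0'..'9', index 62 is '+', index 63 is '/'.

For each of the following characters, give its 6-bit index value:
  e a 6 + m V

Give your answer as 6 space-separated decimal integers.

Answer: 30 26 58 62 38 21

Derivation:
'e': a..z range, 26 + ord('e') − ord('a') = 30
'a': a..z range, 26 + ord('a') − ord('a') = 26
'6': 0..9 range, 52 + ord('6') − ord('0') = 58
'+': index 62
'm': a..z range, 26 + ord('m') − ord('a') = 38
'V': A..Z range, ord('V') − ord('A') = 21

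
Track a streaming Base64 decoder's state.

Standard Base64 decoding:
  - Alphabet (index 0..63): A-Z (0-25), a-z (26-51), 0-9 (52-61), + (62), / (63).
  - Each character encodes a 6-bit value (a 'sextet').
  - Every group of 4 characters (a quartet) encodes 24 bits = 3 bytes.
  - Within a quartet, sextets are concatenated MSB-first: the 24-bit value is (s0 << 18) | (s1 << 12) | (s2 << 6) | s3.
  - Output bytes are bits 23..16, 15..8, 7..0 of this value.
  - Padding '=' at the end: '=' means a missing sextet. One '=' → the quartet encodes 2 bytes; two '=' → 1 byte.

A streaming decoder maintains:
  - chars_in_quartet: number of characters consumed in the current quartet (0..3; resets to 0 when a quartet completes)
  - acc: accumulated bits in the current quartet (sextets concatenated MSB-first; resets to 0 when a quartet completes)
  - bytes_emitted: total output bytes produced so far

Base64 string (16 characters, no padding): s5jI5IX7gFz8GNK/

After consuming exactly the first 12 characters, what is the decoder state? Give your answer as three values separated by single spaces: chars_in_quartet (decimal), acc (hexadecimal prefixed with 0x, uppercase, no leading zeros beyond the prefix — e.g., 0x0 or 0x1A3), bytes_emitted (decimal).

After char 0 ('s'=44): chars_in_quartet=1 acc=0x2C bytes_emitted=0
After char 1 ('5'=57): chars_in_quartet=2 acc=0xB39 bytes_emitted=0
After char 2 ('j'=35): chars_in_quartet=3 acc=0x2CE63 bytes_emitted=0
After char 3 ('I'=8): chars_in_quartet=4 acc=0xB398C8 -> emit B3 98 C8, reset; bytes_emitted=3
After char 4 ('5'=57): chars_in_quartet=1 acc=0x39 bytes_emitted=3
After char 5 ('I'=8): chars_in_quartet=2 acc=0xE48 bytes_emitted=3
After char 6 ('X'=23): chars_in_quartet=3 acc=0x39217 bytes_emitted=3
After char 7 ('7'=59): chars_in_quartet=4 acc=0xE485FB -> emit E4 85 FB, reset; bytes_emitted=6
After char 8 ('g'=32): chars_in_quartet=1 acc=0x20 bytes_emitted=6
After char 9 ('F'=5): chars_in_quartet=2 acc=0x805 bytes_emitted=6
After char 10 ('z'=51): chars_in_quartet=3 acc=0x20173 bytes_emitted=6
After char 11 ('8'=60): chars_in_quartet=4 acc=0x805CFC -> emit 80 5C FC, reset; bytes_emitted=9

Answer: 0 0x0 9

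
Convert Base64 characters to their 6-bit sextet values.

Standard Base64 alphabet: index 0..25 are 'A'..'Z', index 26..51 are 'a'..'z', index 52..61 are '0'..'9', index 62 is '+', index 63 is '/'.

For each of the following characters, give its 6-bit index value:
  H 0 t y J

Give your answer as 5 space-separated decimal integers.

'H': A..Z range, ord('H') − ord('A') = 7
'0': 0..9 range, 52 + ord('0') − ord('0') = 52
't': a..z range, 26 + ord('t') − ord('a') = 45
'y': a..z range, 26 + ord('y') − ord('a') = 50
'J': A..Z range, ord('J') − ord('A') = 9

Answer: 7 52 45 50 9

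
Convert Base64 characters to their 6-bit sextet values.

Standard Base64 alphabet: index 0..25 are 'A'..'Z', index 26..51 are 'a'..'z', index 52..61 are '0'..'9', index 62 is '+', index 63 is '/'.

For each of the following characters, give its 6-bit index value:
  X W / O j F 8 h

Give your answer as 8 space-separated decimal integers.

Answer: 23 22 63 14 35 5 60 33

Derivation:
'X': A..Z range, ord('X') − ord('A') = 23
'W': A..Z range, ord('W') − ord('A') = 22
'/': index 63
'O': A..Z range, ord('O') − ord('A') = 14
'j': a..z range, 26 + ord('j') − ord('a') = 35
'F': A..Z range, ord('F') − ord('A') = 5
'8': 0..9 range, 52 + ord('8') − ord('0') = 60
'h': a..z range, 26 + ord('h') − ord('a') = 33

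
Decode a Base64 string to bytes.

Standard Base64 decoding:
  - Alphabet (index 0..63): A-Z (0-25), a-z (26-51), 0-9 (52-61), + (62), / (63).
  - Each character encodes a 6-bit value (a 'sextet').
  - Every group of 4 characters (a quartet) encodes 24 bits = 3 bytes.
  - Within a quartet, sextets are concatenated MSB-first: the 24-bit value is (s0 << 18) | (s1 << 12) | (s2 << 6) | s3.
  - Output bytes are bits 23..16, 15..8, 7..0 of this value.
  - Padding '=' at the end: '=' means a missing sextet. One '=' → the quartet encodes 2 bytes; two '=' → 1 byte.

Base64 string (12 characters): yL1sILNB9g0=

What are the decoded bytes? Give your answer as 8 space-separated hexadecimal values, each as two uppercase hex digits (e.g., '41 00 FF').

After char 0 ('y'=50): chars_in_quartet=1 acc=0x32 bytes_emitted=0
After char 1 ('L'=11): chars_in_quartet=2 acc=0xC8B bytes_emitted=0
After char 2 ('1'=53): chars_in_quartet=3 acc=0x322F5 bytes_emitted=0
After char 3 ('s'=44): chars_in_quartet=4 acc=0xC8BD6C -> emit C8 BD 6C, reset; bytes_emitted=3
After char 4 ('I'=8): chars_in_quartet=1 acc=0x8 bytes_emitted=3
After char 5 ('L'=11): chars_in_quartet=2 acc=0x20B bytes_emitted=3
After char 6 ('N'=13): chars_in_quartet=3 acc=0x82CD bytes_emitted=3
After char 7 ('B'=1): chars_in_quartet=4 acc=0x20B341 -> emit 20 B3 41, reset; bytes_emitted=6
After char 8 ('9'=61): chars_in_quartet=1 acc=0x3D bytes_emitted=6
After char 9 ('g'=32): chars_in_quartet=2 acc=0xF60 bytes_emitted=6
After char 10 ('0'=52): chars_in_quartet=3 acc=0x3D834 bytes_emitted=6
Padding '=': partial quartet acc=0x3D834 -> emit F6 0D; bytes_emitted=8

Answer: C8 BD 6C 20 B3 41 F6 0D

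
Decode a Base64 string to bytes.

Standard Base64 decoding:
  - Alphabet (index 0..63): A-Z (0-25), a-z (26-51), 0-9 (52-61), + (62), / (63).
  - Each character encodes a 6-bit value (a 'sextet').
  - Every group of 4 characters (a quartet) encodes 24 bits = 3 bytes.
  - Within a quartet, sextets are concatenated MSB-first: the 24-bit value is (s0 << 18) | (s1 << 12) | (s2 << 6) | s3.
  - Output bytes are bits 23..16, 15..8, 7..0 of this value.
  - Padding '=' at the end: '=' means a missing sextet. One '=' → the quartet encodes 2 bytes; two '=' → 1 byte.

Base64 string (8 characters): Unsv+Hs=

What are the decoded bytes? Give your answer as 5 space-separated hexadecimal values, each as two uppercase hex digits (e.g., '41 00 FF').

Answer: 52 7B 2F F8 7B

Derivation:
After char 0 ('U'=20): chars_in_quartet=1 acc=0x14 bytes_emitted=0
After char 1 ('n'=39): chars_in_quartet=2 acc=0x527 bytes_emitted=0
After char 2 ('s'=44): chars_in_quartet=3 acc=0x149EC bytes_emitted=0
After char 3 ('v'=47): chars_in_quartet=4 acc=0x527B2F -> emit 52 7B 2F, reset; bytes_emitted=3
After char 4 ('+'=62): chars_in_quartet=1 acc=0x3E bytes_emitted=3
After char 5 ('H'=7): chars_in_quartet=2 acc=0xF87 bytes_emitted=3
After char 6 ('s'=44): chars_in_quartet=3 acc=0x3E1EC bytes_emitted=3
Padding '=': partial quartet acc=0x3E1EC -> emit F8 7B; bytes_emitted=5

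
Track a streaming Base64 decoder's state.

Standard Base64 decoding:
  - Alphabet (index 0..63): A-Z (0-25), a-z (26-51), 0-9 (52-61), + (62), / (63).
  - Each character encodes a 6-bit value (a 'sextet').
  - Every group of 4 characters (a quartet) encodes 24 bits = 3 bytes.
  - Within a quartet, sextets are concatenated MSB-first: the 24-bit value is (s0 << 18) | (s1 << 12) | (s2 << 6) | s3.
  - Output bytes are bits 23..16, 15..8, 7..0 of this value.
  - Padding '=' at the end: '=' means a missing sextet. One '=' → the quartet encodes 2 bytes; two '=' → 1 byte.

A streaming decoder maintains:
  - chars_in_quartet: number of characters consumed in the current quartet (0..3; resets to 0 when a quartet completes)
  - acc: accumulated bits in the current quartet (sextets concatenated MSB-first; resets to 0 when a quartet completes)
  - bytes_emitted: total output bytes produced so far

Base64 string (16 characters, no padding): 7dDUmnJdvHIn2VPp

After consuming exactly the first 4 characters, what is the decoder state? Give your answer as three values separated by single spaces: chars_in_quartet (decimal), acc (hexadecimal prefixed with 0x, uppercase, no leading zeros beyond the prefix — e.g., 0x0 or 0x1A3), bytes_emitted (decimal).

Answer: 0 0x0 3

Derivation:
After char 0 ('7'=59): chars_in_quartet=1 acc=0x3B bytes_emitted=0
After char 1 ('d'=29): chars_in_quartet=2 acc=0xEDD bytes_emitted=0
After char 2 ('D'=3): chars_in_quartet=3 acc=0x3B743 bytes_emitted=0
After char 3 ('U'=20): chars_in_quartet=4 acc=0xEDD0D4 -> emit ED D0 D4, reset; bytes_emitted=3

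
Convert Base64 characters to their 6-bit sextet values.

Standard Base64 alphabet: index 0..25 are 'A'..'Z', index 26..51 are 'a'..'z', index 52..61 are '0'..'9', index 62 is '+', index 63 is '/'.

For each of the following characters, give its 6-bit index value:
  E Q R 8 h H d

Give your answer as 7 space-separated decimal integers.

'E': A..Z range, ord('E') − ord('A') = 4
'Q': A..Z range, ord('Q') − ord('A') = 16
'R': A..Z range, ord('R') − ord('A') = 17
'8': 0..9 range, 52 + ord('8') − ord('0') = 60
'h': a..z range, 26 + ord('h') − ord('a') = 33
'H': A..Z range, ord('H') − ord('A') = 7
'd': a..z range, 26 + ord('d') − ord('a') = 29

Answer: 4 16 17 60 33 7 29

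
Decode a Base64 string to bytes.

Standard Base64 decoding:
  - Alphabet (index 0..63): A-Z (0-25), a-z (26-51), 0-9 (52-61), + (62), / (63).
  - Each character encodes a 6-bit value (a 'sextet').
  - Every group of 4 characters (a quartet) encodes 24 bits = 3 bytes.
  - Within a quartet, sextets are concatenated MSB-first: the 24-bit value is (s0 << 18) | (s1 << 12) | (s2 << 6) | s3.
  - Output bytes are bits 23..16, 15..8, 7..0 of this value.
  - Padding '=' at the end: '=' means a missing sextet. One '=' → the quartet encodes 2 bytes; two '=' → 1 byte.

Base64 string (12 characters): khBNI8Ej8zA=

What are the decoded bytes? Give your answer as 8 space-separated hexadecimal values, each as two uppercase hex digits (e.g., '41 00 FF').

Answer: 92 10 4D 23 C1 23 F3 30

Derivation:
After char 0 ('k'=36): chars_in_quartet=1 acc=0x24 bytes_emitted=0
After char 1 ('h'=33): chars_in_quartet=2 acc=0x921 bytes_emitted=0
After char 2 ('B'=1): chars_in_quartet=3 acc=0x24841 bytes_emitted=0
After char 3 ('N'=13): chars_in_quartet=4 acc=0x92104D -> emit 92 10 4D, reset; bytes_emitted=3
After char 4 ('I'=8): chars_in_quartet=1 acc=0x8 bytes_emitted=3
After char 5 ('8'=60): chars_in_quartet=2 acc=0x23C bytes_emitted=3
After char 6 ('E'=4): chars_in_quartet=3 acc=0x8F04 bytes_emitted=3
After char 7 ('j'=35): chars_in_quartet=4 acc=0x23C123 -> emit 23 C1 23, reset; bytes_emitted=6
After char 8 ('8'=60): chars_in_quartet=1 acc=0x3C bytes_emitted=6
After char 9 ('z'=51): chars_in_quartet=2 acc=0xF33 bytes_emitted=6
After char 10 ('A'=0): chars_in_quartet=3 acc=0x3CCC0 bytes_emitted=6
Padding '=': partial quartet acc=0x3CCC0 -> emit F3 30; bytes_emitted=8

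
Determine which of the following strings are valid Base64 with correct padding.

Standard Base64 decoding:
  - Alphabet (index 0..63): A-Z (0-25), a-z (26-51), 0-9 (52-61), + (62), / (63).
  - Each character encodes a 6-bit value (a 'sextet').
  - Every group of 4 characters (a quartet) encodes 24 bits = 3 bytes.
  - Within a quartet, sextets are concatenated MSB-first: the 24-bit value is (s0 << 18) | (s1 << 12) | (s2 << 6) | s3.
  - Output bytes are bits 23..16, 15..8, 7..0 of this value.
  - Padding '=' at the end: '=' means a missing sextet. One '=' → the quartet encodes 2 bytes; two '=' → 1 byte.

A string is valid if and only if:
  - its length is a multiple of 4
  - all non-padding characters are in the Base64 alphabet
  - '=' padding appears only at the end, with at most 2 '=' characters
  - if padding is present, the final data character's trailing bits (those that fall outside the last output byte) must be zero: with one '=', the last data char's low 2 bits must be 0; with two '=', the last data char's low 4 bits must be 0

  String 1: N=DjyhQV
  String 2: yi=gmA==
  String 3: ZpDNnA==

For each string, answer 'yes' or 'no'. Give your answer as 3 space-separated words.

String 1: 'N=DjyhQV' → invalid (bad char(s): ['=']; '=' in middle)
String 2: 'yi=gmA==' → invalid (bad char(s): ['=']; '=' in middle)
String 3: 'ZpDNnA==' → valid

Answer: no no yes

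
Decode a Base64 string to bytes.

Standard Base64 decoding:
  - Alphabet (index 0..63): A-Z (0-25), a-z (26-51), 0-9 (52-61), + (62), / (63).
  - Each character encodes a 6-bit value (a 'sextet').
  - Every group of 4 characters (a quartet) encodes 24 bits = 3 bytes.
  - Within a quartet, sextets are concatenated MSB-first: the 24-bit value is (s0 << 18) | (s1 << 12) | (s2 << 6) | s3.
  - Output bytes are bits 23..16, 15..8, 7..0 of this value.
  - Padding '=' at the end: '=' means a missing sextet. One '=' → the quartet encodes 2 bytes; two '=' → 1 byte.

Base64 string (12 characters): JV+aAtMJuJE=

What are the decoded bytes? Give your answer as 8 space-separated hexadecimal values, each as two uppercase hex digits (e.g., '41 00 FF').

Answer: 25 5F 9A 02 D3 09 B8 91

Derivation:
After char 0 ('J'=9): chars_in_quartet=1 acc=0x9 bytes_emitted=0
After char 1 ('V'=21): chars_in_quartet=2 acc=0x255 bytes_emitted=0
After char 2 ('+'=62): chars_in_quartet=3 acc=0x957E bytes_emitted=0
After char 3 ('a'=26): chars_in_quartet=4 acc=0x255F9A -> emit 25 5F 9A, reset; bytes_emitted=3
After char 4 ('A'=0): chars_in_quartet=1 acc=0x0 bytes_emitted=3
After char 5 ('t'=45): chars_in_quartet=2 acc=0x2D bytes_emitted=3
After char 6 ('M'=12): chars_in_quartet=3 acc=0xB4C bytes_emitted=3
After char 7 ('J'=9): chars_in_quartet=4 acc=0x2D309 -> emit 02 D3 09, reset; bytes_emitted=6
After char 8 ('u'=46): chars_in_quartet=1 acc=0x2E bytes_emitted=6
After char 9 ('J'=9): chars_in_quartet=2 acc=0xB89 bytes_emitted=6
After char 10 ('E'=4): chars_in_quartet=3 acc=0x2E244 bytes_emitted=6
Padding '=': partial quartet acc=0x2E244 -> emit B8 91; bytes_emitted=8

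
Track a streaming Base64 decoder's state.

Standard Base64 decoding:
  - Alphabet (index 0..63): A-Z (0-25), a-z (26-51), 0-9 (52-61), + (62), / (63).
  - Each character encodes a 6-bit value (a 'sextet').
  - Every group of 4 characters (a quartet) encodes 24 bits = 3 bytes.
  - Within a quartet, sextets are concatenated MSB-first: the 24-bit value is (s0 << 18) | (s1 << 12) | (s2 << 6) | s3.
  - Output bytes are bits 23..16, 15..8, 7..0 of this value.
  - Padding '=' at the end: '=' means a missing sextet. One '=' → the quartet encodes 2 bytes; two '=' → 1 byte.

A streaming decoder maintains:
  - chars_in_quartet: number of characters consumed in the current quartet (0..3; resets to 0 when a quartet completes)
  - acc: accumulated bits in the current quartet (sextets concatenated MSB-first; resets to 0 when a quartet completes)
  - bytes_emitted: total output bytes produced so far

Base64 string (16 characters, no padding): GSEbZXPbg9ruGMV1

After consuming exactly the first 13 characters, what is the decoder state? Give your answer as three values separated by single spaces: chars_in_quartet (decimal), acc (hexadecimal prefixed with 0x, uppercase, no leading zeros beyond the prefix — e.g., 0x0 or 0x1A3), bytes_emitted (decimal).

Answer: 1 0x6 9

Derivation:
After char 0 ('G'=6): chars_in_quartet=1 acc=0x6 bytes_emitted=0
After char 1 ('S'=18): chars_in_quartet=2 acc=0x192 bytes_emitted=0
After char 2 ('E'=4): chars_in_quartet=3 acc=0x6484 bytes_emitted=0
After char 3 ('b'=27): chars_in_quartet=4 acc=0x19211B -> emit 19 21 1B, reset; bytes_emitted=3
After char 4 ('Z'=25): chars_in_quartet=1 acc=0x19 bytes_emitted=3
After char 5 ('X'=23): chars_in_quartet=2 acc=0x657 bytes_emitted=3
After char 6 ('P'=15): chars_in_quartet=3 acc=0x195CF bytes_emitted=3
After char 7 ('b'=27): chars_in_quartet=4 acc=0x6573DB -> emit 65 73 DB, reset; bytes_emitted=6
After char 8 ('g'=32): chars_in_quartet=1 acc=0x20 bytes_emitted=6
After char 9 ('9'=61): chars_in_quartet=2 acc=0x83D bytes_emitted=6
After char 10 ('r'=43): chars_in_quartet=3 acc=0x20F6B bytes_emitted=6
After char 11 ('u'=46): chars_in_quartet=4 acc=0x83DAEE -> emit 83 DA EE, reset; bytes_emitted=9
After char 12 ('G'=6): chars_in_quartet=1 acc=0x6 bytes_emitted=9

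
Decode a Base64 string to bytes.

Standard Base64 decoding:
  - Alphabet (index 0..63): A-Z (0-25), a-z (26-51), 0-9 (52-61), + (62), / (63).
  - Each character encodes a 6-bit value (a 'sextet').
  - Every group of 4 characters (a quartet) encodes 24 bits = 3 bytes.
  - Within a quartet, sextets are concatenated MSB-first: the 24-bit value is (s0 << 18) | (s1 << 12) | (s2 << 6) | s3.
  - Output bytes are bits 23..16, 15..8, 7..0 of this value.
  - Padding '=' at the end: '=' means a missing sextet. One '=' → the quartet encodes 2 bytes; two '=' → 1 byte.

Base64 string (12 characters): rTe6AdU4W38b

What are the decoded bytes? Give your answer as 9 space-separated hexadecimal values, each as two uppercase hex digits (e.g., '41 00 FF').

After char 0 ('r'=43): chars_in_quartet=1 acc=0x2B bytes_emitted=0
After char 1 ('T'=19): chars_in_quartet=2 acc=0xAD3 bytes_emitted=0
After char 2 ('e'=30): chars_in_quartet=3 acc=0x2B4DE bytes_emitted=0
After char 3 ('6'=58): chars_in_quartet=4 acc=0xAD37BA -> emit AD 37 BA, reset; bytes_emitted=3
After char 4 ('A'=0): chars_in_quartet=1 acc=0x0 bytes_emitted=3
After char 5 ('d'=29): chars_in_quartet=2 acc=0x1D bytes_emitted=3
After char 6 ('U'=20): chars_in_quartet=3 acc=0x754 bytes_emitted=3
After char 7 ('4'=56): chars_in_quartet=4 acc=0x1D538 -> emit 01 D5 38, reset; bytes_emitted=6
After char 8 ('W'=22): chars_in_quartet=1 acc=0x16 bytes_emitted=6
After char 9 ('3'=55): chars_in_quartet=2 acc=0x5B7 bytes_emitted=6
After char 10 ('8'=60): chars_in_quartet=3 acc=0x16DFC bytes_emitted=6
After char 11 ('b'=27): chars_in_quartet=4 acc=0x5B7F1B -> emit 5B 7F 1B, reset; bytes_emitted=9

Answer: AD 37 BA 01 D5 38 5B 7F 1B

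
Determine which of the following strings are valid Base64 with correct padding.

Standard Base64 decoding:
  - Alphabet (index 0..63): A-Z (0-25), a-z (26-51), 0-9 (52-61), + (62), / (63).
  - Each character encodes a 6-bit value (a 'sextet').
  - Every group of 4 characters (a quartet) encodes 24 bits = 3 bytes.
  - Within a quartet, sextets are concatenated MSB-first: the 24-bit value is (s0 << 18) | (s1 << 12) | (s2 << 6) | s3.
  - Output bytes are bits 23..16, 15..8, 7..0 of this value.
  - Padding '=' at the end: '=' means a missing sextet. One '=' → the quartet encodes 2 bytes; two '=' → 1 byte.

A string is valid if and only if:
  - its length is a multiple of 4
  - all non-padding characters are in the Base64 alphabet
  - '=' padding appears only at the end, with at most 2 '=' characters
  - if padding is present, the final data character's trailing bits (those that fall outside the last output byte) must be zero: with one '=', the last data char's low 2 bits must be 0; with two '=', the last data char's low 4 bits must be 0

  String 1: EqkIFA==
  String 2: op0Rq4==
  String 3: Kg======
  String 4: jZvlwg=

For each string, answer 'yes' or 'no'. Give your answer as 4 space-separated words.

Answer: yes no no no

Derivation:
String 1: 'EqkIFA==' → valid
String 2: 'op0Rq4==' → invalid (bad trailing bits)
String 3: 'Kg======' → invalid (6 pad chars (max 2))
String 4: 'jZvlwg=' → invalid (len=7 not mult of 4)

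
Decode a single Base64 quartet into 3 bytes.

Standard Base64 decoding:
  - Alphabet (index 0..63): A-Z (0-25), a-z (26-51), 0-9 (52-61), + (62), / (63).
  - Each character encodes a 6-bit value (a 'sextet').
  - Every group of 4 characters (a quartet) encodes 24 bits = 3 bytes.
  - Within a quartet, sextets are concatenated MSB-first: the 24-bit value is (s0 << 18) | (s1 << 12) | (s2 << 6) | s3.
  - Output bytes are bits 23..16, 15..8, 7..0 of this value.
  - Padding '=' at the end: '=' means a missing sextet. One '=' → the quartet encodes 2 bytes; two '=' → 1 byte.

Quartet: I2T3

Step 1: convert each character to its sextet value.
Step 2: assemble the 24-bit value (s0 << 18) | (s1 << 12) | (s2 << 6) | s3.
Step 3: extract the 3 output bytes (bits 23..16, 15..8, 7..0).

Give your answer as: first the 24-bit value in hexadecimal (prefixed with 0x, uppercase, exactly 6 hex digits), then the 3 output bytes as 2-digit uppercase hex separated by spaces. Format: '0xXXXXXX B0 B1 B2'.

Answer: 0x2364F7 23 64 F7

Derivation:
Sextets: I=8, 2=54, T=19, 3=55
24-bit: (8<<18) | (54<<12) | (19<<6) | 55
      = 0x200000 | 0x036000 | 0x0004C0 | 0x000037
      = 0x2364F7
Bytes: (v>>16)&0xFF=23, (v>>8)&0xFF=64, v&0xFF=F7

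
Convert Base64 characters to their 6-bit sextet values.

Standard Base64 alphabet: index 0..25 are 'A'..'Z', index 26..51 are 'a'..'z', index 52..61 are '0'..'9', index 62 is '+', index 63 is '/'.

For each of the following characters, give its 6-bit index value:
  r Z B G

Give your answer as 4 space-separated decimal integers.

Answer: 43 25 1 6

Derivation:
'r': a..z range, 26 + ord('r') − ord('a') = 43
'Z': A..Z range, ord('Z') − ord('A') = 25
'B': A..Z range, ord('B') − ord('A') = 1
'G': A..Z range, ord('G') − ord('A') = 6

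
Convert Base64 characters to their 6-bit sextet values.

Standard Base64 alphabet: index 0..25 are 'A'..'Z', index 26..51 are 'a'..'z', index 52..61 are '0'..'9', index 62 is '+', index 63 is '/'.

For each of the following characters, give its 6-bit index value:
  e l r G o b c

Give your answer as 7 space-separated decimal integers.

Answer: 30 37 43 6 40 27 28

Derivation:
'e': a..z range, 26 + ord('e') − ord('a') = 30
'l': a..z range, 26 + ord('l') − ord('a') = 37
'r': a..z range, 26 + ord('r') − ord('a') = 43
'G': A..Z range, ord('G') − ord('A') = 6
'o': a..z range, 26 + ord('o') − ord('a') = 40
'b': a..z range, 26 + ord('b') − ord('a') = 27
'c': a..z range, 26 + ord('c') − ord('a') = 28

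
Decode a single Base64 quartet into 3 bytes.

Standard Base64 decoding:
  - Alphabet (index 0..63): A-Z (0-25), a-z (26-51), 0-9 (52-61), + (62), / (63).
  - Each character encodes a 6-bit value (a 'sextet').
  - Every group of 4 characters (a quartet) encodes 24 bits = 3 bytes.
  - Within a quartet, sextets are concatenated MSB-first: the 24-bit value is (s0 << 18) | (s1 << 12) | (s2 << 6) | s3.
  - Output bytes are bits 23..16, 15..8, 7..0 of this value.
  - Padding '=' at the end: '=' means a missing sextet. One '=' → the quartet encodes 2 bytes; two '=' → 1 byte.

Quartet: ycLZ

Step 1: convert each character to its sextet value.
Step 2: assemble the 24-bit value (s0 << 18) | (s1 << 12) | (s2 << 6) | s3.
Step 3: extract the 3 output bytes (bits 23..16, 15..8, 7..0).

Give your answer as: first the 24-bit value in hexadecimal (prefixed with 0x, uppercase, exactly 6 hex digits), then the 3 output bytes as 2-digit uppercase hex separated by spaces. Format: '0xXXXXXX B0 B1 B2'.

Answer: 0xC9C2D9 C9 C2 D9

Derivation:
Sextets: y=50, c=28, L=11, Z=25
24-bit: (50<<18) | (28<<12) | (11<<6) | 25
      = 0xC80000 | 0x01C000 | 0x0002C0 | 0x000019
      = 0xC9C2D9
Bytes: (v>>16)&0xFF=C9, (v>>8)&0xFF=C2, v&0xFF=D9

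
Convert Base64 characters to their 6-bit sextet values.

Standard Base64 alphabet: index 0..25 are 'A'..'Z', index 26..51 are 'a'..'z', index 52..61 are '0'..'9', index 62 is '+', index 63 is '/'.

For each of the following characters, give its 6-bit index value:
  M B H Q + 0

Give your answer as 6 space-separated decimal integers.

'M': A..Z range, ord('M') − ord('A') = 12
'B': A..Z range, ord('B') − ord('A') = 1
'H': A..Z range, ord('H') − ord('A') = 7
'Q': A..Z range, ord('Q') − ord('A') = 16
'+': index 62
'0': 0..9 range, 52 + ord('0') − ord('0') = 52

Answer: 12 1 7 16 62 52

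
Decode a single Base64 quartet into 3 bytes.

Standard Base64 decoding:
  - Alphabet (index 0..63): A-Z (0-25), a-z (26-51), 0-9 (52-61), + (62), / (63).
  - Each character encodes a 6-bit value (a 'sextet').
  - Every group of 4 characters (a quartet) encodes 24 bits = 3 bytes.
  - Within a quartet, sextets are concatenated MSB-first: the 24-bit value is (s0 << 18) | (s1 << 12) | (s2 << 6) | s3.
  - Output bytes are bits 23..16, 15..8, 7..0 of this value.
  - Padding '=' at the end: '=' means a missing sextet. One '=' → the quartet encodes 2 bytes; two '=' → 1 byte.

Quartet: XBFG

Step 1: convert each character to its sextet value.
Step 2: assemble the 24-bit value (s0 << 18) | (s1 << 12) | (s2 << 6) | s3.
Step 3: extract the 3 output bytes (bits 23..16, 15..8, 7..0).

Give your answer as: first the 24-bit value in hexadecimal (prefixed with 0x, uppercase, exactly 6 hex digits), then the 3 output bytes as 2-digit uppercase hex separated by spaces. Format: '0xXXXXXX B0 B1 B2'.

Answer: 0x5C1146 5C 11 46

Derivation:
Sextets: X=23, B=1, F=5, G=6
24-bit: (23<<18) | (1<<12) | (5<<6) | 6
      = 0x5C0000 | 0x001000 | 0x000140 | 0x000006
      = 0x5C1146
Bytes: (v>>16)&0xFF=5C, (v>>8)&0xFF=11, v&0xFF=46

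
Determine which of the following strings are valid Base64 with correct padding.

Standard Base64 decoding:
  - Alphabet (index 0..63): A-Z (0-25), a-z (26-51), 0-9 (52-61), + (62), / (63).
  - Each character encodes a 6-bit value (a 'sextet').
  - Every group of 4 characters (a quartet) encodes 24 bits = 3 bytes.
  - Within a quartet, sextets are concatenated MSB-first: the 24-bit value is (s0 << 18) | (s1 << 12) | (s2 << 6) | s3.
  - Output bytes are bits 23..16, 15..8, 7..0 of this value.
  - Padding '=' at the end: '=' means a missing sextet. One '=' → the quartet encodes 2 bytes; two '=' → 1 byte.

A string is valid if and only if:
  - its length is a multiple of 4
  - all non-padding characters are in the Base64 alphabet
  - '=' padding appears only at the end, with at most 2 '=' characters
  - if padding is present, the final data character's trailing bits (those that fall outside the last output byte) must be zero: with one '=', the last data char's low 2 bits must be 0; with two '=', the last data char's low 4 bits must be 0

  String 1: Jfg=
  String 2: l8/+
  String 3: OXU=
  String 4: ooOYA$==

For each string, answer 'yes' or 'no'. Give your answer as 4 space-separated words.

Answer: yes yes yes no

Derivation:
String 1: 'Jfg=' → valid
String 2: 'l8/+' → valid
String 3: 'OXU=' → valid
String 4: 'ooOYA$==' → invalid (bad char(s): ['$'])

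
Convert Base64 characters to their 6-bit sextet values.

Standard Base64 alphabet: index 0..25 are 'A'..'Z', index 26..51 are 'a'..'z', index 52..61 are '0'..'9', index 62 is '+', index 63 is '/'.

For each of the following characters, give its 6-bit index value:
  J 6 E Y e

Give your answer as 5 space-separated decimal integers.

'J': A..Z range, ord('J') − ord('A') = 9
'6': 0..9 range, 52 + ord('6') − ord('0') = 58
'E': A..Z range, ord('E') − ord('A') = 4
'Y': A..Z range, ord('Y') − ord('A') = 24
'e': a..z range, 26 + ord('e') − ord('a') = 30

Answer: 9 58 4 24 30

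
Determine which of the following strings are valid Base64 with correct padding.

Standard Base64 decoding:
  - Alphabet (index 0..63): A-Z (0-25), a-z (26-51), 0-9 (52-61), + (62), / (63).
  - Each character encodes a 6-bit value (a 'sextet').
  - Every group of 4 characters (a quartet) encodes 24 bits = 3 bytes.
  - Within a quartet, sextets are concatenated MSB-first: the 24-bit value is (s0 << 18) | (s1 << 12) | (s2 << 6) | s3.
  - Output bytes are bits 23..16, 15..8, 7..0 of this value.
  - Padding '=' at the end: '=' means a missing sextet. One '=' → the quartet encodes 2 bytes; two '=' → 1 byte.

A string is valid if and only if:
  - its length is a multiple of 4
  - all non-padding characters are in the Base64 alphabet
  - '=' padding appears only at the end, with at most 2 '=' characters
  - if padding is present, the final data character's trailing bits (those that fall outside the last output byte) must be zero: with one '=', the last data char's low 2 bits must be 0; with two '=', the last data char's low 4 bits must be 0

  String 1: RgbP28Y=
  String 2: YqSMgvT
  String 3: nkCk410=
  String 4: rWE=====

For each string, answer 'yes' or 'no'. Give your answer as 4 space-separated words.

Answer: yes no yes no

Derivation:
String 1: 'RgbP28Y=' → valid
String 2: 'YqSMgvT' → invalid (len=7 not mult of 4)
String 3: 'nkCk410=' → valid
String 4: 'rWE=====' → invalid (5 pad chars (max 2))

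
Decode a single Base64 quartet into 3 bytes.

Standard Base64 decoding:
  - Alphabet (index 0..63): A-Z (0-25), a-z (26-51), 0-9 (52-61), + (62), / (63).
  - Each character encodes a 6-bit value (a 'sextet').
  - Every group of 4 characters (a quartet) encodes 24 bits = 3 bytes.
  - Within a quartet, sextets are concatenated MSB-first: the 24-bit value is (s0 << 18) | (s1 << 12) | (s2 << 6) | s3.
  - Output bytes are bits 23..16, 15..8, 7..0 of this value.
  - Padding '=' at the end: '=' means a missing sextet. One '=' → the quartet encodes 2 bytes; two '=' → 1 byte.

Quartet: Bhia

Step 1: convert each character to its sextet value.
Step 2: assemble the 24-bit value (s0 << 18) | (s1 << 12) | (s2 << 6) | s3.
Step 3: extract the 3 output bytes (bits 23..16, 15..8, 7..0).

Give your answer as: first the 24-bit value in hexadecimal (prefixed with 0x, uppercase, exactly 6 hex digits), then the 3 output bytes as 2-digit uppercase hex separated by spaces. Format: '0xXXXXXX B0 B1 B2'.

Answer: 0x06189A 06 18 9A

Derivation:
Sextets: B=1, h=33, i=34, a=26
24-bit: (1<<18) | (33<<12) | (34<<6) | 26
      = 0x040000 | 0x021000 | 0x000880 | 0x00001A
      = 0x06189A
Bytes: (v>>16)&0xFF=06, (v>>8)&0xFF=18, v&0xFF=9A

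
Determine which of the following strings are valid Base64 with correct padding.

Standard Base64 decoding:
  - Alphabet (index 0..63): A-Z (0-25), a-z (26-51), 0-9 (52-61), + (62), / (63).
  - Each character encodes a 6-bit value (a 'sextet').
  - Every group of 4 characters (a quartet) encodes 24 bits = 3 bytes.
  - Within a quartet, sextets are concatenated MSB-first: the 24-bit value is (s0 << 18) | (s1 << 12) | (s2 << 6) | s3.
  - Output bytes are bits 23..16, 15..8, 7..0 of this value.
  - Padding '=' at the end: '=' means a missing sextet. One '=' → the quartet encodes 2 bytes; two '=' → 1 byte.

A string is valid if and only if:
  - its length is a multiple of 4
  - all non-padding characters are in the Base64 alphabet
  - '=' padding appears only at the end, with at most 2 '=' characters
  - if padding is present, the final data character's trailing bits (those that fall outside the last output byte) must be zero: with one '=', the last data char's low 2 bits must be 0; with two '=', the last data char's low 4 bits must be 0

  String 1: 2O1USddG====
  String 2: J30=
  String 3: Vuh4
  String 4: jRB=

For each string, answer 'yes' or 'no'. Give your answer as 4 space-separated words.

String 1: '2O1USddG====' → invalid (4 pad chars (max 2))
String 2: 'J30=' → valid
String 3: 'Vuh4' → valid
String 4: 'jRB=' → invalid (bad trailing bits)

Answer: no yes yes no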